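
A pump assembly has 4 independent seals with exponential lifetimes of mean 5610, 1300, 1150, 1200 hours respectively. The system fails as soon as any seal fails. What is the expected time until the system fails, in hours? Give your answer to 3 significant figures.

The first failure time is exponential with rate Σλ_i = 1/5610 + 1/1300 + 1/1150 + 1/1200 = 0.00265038 per hour.
E[min] = 1/Σλ = 1/0.00265038 = 377.304 hours.

377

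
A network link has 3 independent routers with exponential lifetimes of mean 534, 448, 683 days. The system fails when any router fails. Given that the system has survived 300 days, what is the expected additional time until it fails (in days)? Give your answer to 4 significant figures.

First-failure rate Σλ = 1/534 + 1/448 + 1/683 = 0.00556893.
By memorylessness the expected residual is 1/Σλ = 179.568 days, regardless of the 300 already elapsed.

179.6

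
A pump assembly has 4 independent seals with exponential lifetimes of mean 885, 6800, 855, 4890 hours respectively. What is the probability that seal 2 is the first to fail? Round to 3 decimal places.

0.055

Rates: λ_i = 1/mean_i → 0.00112994, 0.000147059, 0.00116959, 0.000204499; Σλ = 0.00265109.
P(seal 2 first) = λ_2/Σλ = 0.000147059/0.00265109 ≈ 0.055.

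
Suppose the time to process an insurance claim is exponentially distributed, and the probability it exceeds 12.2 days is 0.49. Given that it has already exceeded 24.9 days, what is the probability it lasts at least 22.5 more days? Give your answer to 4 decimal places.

From e^(−λ·12.2) = 0.49, λ = −ln(0.49)/12.2 = 0.0584713.
Memoryless: P(X > 24.9+22.5 | X > 24.9) = P(X > 22.5) = e^(−0.0584713·22.5) ≈ 0.2683.

0.2683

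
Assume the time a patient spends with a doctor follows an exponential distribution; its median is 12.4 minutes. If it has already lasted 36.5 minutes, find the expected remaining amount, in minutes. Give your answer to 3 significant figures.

17.9

For an exponential, median = ln(2)/λ, so λ = ln 2 / 12.4 = 0.055899 per minute.
By memorylessness, the remaining amount past any threshold is again Exp(λ) with mean 1/λ = 17.8894 minutes.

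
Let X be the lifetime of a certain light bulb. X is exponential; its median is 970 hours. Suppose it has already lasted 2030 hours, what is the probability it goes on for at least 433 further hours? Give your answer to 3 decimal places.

0.734

For an exponential, median = ln(2)/λ, so λ = ln 2 / 970 = 0.000714585 per hour.
The exponential is memoryless, so the remaining time is again Exp(λ): the condition X > 2030 is irrelevant.
P(X > 433) = e^(−0.30942) ≈ 0.734.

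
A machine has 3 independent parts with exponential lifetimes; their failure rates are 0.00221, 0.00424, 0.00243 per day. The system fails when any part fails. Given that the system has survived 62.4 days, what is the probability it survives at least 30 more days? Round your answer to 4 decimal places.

Time to first failure ~ Exp(Σλ) with Σλ = 0.00888.
By memorylessness, P(T > 62.4+30 | T > 62.4) = P(T > 30) = e^(−0.00888·30) ≈ 0.7661.

0.7661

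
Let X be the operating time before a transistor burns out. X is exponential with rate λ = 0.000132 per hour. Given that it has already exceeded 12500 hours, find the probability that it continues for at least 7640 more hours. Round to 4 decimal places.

0.3648

The exponential is memoryless, so the remaining time is again Exp(λ): the condition X > 12500 is irrelevant.
P(X > 7640) = e^(−1.0085) ≈ 0.3648.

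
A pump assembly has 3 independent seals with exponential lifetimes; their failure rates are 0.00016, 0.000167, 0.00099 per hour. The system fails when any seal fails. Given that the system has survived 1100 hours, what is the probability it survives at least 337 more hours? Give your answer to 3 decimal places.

Time to first failure ~ Exp(Σλ) with Σλ = 0.001317.
By memorylessness, P(T > 1100+337 | T > 1100) = P(T > 337) = e^(−0.001317·337) ≈ 0.642.

0.642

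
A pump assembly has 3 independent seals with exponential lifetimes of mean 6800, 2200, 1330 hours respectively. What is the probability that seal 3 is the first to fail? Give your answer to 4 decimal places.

0.5555

Rates: λ_i = 1/mean_i → 0.000147059, 0.000454545, 0.00075188; Σλ = 0.00135348.
P(seal 3 first) = λ_3/Σλ = 0.00075188/0.00135348 ≈ 0.5555.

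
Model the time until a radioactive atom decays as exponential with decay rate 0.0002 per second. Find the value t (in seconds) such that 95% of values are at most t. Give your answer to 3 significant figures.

Set 1 − e^(−λt) = 0.95, so t = −ln(0.05)/λ = 2.9957/0.0002 ≈ 14978.7 seconds.

15000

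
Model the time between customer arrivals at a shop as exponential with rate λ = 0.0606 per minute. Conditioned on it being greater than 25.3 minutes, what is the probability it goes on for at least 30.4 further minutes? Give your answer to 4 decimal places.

The exponential is memoryless, so the remaining time is again Exp(λ): the condition X > 25.3 is irrelevant.
P(X > 30.4) = e^(−1.8422) ≈ 0.1585.

0.1585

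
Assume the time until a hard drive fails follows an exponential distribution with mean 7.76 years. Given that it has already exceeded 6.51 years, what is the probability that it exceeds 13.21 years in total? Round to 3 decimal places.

The rate is λ = 1/7.76 = 0.128866 per year.
P(X > s+t | X > s) = e^(−λ(s+t))/e^(−λs) = e^(−λt), independent of s = 6.51.
P(X > 6.7) = e^(−0.8634) ≈ 0.422.

0.422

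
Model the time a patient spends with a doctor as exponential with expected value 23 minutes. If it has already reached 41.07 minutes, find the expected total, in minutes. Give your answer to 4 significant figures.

The rate is λ = 1/23 = 0.0434783 per minute.
By memorylessness, E[X | X > 41.07] = 41.07 + 1/λ = 41.07 + 23 = 64.07 minutes.

64.07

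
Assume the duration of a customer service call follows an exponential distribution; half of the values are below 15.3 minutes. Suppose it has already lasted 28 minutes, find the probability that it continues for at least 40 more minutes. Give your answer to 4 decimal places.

For an exponential, median = ln(2)/λ, so λ = ln 2 / 15.3 = 0.0453037 per minute.
The exponential is memoryless, so the remaining time is again Exp(λ): the condition X > 28 is irrelevant.
P(X > 40) = e^(−1.8121) ≈ 0.1633.

0.1633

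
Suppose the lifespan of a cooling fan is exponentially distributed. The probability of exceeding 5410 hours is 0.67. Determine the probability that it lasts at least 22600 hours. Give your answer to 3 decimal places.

e^(−λ·5410) = 0.67 ⇒ λ = −ln(0.67)/5410 = 0.0000740254.
P(X > 22600) = e^(−0.0000740254·22600) = e^(−1.673) ≈ 0.188.

0.188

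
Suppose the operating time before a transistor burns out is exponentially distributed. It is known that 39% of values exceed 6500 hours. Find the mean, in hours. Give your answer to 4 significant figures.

6903

e^(−λ·6500) = 0.39 ⇒ λ = −ln(0.39)/6500 = 0.000144863.
Mean = 1/λ = 6903.08 hours.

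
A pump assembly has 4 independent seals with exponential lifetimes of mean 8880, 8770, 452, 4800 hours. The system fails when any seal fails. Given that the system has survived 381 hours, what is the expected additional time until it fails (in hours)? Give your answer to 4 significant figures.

First-failure rate Σλ = 1/8880 + 1/8770 + 1/452 + 1/4800 = 0.00264736.
By memorylessness the expected residual is 1/Σλ = 377.735 hours, regardless of the 381 already elapsed.

377.7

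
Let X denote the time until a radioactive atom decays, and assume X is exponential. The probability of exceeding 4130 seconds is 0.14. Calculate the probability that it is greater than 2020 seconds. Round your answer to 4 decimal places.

0.3823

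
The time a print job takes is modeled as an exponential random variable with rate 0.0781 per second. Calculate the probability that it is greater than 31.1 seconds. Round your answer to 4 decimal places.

0.0881

P(X > 31.1) = e^(−λ·31.1) = e^(−2.4289) ≈ 0.0881.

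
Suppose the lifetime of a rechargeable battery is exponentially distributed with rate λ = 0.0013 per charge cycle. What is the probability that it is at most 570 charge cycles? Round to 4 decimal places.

P(X ≤ 570) = 1 − e^(−λ·570) = 1 − e^(−0.741) ≈ 0.5234.

0.5234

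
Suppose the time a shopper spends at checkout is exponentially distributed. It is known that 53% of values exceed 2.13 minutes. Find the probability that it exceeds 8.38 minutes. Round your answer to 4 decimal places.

0.0823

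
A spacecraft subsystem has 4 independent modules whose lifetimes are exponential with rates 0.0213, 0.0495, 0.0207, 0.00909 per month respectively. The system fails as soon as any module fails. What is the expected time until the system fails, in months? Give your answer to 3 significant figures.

9.94

The time to first failure is exponential with rate Σλ = 0.0213 + 0.0495 + 0.0207 + 0.00909 = 0.10059.
E[min] = 1/Σλ = 1/0.10059 = 9.94135 months.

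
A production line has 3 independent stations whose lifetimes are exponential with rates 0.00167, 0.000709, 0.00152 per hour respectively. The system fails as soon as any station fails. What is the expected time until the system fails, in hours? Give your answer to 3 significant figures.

The time to first failure is exponential with rate Σλ = 0.00167 + 0.000709 + 0.00152 = 0.003899.
E[min] = 1/Σλ = 1/0.003899 = 256.476 hours.

256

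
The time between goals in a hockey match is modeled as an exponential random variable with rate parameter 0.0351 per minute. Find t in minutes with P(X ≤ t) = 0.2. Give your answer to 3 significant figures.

Set 1 − e^(−λt) = 0.2, so t = −ln(0.8)/λ = 0.22314/0.0351 ≈ 6.35737 minutes.

6.36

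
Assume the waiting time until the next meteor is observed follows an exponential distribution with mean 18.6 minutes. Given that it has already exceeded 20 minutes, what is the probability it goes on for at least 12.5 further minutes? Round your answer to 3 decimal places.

The rate is λ = 1/18.6 = 0.0537634 per minute.
By the memoryless property, P(X > 20+12.5 | X > 20) = P(X > 12.5).
P(X > 12.5) = e^(−0.67204) ≈ 0.511.

0.511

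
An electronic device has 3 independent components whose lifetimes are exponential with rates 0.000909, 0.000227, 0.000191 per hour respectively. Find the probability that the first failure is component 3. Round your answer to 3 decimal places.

The time to first failure is exponential with rate Σλ = 0.000909 + 0.000227 + 0.000191 = 0.001327.
P(component 3 first) = λ_3/Σλ = 0.000191/0.001327 ≈ 0.144.

0.144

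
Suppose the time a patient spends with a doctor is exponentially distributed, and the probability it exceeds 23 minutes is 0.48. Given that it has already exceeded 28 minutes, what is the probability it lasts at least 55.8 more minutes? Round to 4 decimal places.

0.1685

From e^(−λ·23) = 0.48, λ = −ln(0.48)/23 = 0.0319117.
Memoryless: P(X > 28+55.8 | X > 28) = P(X > 55.8) = e^(−0.0319117·55.8) ≈ 0.1685.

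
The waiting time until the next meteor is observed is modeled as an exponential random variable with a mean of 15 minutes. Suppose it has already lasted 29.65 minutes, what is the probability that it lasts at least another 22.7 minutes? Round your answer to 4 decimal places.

The rate is λ = 1/15 = 0.0666667 per minute.
The exponential is memoryless, so the remaining time is again Exp(λ): the condition X > 29.65 is irrelevant.
P(X > 22.7) = e^(−1.5133) ≈ 0.2202.

0.2202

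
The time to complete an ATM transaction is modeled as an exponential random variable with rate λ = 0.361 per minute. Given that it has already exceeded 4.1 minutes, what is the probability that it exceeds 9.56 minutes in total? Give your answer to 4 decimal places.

The exponential is memoryless, so the remaining time is again Exp(λ): the condition X > 4.1 is irrelevant.
P(X > 5.46) = e^(−1.9711) ≈ 0.1393.

0.1393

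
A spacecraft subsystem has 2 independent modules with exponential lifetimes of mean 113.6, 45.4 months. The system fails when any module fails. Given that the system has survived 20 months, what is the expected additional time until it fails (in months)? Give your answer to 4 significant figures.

First-failure rate Σλ = 1/113.6 + 1/45.4 = 0.0308292.
By memorylessness the expected residual is 1/Σλ = 32.4367 months, regardless of the 20 already elapsed.

32.44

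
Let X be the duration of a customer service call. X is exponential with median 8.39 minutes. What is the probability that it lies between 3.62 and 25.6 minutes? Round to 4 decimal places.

0.6209

For an exponential, median = ln(2)/λ, so λ = ln 2 / 8.39 = 0.0826159 per minute.
P(3.62 < X < 25.6) = e^(−λ·3.62) − e^(−λ·25.6) = 0.74151 − 0.12064 ≈ 0.6209.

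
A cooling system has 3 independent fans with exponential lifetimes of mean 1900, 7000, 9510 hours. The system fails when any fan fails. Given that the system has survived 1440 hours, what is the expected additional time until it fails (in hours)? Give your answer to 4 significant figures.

1291

First-failure rate Σλ = 1/1900 + 1/7000 + 1/9510 = 0.000774325.
By memorylessness the expected residual is 1/Σλ = 1291.45 hours, regardless of the 1440 already elapsed.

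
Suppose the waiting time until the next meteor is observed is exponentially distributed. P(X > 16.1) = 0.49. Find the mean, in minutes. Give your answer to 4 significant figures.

e^(−λ·16.1) = 0.49 ⇒ λ = −ln(0.49)/16.1 = 0.0443074.
Mean = 1/λ = 22.5696 minutes.

22.57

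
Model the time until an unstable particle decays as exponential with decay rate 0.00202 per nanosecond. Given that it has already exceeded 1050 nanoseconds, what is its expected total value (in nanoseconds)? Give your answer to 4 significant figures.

1545

By memorylessness, E[X | X > 1050] = 1050 + 1/λ = 1050 + 495.05 = 1545.05 nanoseconds.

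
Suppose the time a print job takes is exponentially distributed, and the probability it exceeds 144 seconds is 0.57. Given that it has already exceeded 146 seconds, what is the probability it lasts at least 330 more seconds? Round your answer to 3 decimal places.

0.276

From e^(−λ·144) = 0.57, λ = −ln(0.57)/144 = 0.0039036.
Memoryless: P(X > 146+330 | X > 146) = P(X > 330) = e^(−0.0039036·330) ≈ 0.276.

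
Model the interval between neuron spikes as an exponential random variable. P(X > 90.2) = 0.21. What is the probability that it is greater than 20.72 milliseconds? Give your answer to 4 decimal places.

e^(−λ·90.2) = 0.21 ⇒ λ = −ln(0.21)/90.2 = 0.0173021.
P(X > 20.72) = e^(−0.0173021·20.72) = e^(−0.3585) ≈ 0.6987.

0.6987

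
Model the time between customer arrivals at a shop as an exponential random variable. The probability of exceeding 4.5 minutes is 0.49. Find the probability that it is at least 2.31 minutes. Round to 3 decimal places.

0.693

e^(−λ·4.5) = 0.49 ⇒ λ = −ln(0.49)/4.5 = 0.158522.
P(X > 2.31) = e^(−0.158522·2.31) = e^(−0.36619) ≈ 0.693.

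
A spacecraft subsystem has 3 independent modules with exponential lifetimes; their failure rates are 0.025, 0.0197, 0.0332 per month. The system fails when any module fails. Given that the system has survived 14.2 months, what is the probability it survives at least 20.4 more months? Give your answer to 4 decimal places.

0.2041

Time to first failure ~ Exp(Σλ) with Σλ = 0.0779.
By memorylessness, P(T > 14.2+20.4 | T > 14.2) = P(T > 20.4) = e^(−0.0779·20.4) ≈ 0.2041.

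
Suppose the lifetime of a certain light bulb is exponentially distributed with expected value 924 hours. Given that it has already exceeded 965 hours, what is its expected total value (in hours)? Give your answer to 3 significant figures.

1890

The rate is λ = 1/924 = 0.00108225 per hour.
By memorylessness, E[X | X > 965] = 965 + 1/λ = 965 + 924 = 1889 hours.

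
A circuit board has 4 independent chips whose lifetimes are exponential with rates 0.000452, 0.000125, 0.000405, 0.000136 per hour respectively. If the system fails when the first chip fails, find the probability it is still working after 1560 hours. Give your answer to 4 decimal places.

0.1748

The time to first failure is exponential with rate Σλ = 0.000452 + 0.000125 + 0.000405 + 0.000136 = 0.001118.
P(min > 1560) = e^(−0.001118·1560) = e^(−1.7441) ≈ 0.1748.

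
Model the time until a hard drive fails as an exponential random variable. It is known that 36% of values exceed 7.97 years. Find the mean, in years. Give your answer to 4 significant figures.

e^(−λ·7.97) = 0.36 ⇒ λ = −ln(0.36)/7.97 = 0.128187.
Mean = 1/λ = 7.8011 years.

7.801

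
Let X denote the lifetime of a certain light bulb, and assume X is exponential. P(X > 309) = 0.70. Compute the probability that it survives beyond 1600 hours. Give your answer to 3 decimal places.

e^(−λ·309) = 0.70 ⇒ λ = −ln(0.70)/309 = 0.00115429.
P(X > 1600) = e^(−0.00115429·1600) = e^(−1.8469) ≈ 0.158.

0.158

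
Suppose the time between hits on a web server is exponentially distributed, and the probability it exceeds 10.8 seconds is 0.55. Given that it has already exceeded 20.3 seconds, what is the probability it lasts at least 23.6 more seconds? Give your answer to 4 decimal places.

0.2708

From e^(−λ·10.8) = 0.55, λ = −ln(0.55)/10.8 = 0.0553553.
Memoryless: P(X > 20.3+23.6 | X > 20.3) = P(X > 23.6) = e^(−0.0553553·23.6) ≈ 0.2708.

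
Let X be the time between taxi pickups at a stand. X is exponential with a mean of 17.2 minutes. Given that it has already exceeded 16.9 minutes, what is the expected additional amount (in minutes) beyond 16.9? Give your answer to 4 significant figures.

17.20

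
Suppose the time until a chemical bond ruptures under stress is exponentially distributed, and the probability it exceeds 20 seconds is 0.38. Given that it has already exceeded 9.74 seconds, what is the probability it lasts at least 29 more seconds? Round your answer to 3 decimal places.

0.246

From e^(−λ·20) = 0.38, λ = −ln(0.38)/20 = 0.0483792.
Memoryless: P(X > 9.74+29 | X > 9.74) = P(X > 29) = e^(−0.0483792·29) ≈ 0.246.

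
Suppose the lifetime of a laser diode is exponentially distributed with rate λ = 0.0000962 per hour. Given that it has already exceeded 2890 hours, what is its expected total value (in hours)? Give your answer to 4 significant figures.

By memorylessness, E[X | X > 2890] = 2890 + 1/λ = 2890 + 10395 = 13285 hours.

13290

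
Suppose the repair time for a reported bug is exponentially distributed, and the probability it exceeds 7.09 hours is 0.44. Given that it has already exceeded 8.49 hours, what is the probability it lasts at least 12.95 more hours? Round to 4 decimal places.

From e^(−λ·7.09) = 0.44, λ = −ln(0.44)/7.09 = 0.115794.
Memoryless: P(X > 8.49+12.95 | X > 8.49) = P(X > 12.95) = e^(−0.115794·12.95) ≈ 0.2232.

0.2232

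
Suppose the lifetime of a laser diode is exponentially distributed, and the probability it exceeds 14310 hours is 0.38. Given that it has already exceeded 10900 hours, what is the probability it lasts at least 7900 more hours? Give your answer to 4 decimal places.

0.5862

From e^(−λ·14310) = 0.38, λ = −ln(0.38)/14310 = 0.0000676159.
Memoryless: P(X > 10900+7900 | X > 10900) = P(X > 7900) = e^(−0.0000676159·7900) ≈ 0.5862.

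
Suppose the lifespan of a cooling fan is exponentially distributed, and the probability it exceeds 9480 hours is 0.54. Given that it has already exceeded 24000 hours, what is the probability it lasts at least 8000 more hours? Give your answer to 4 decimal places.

0.5945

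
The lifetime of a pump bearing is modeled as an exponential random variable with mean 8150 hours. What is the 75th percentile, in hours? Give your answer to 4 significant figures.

The rate is λ = 1/8150 = 0.000122699 per hour.
Set 1 − e^(−λt) = 0.75, so t = −ln(0.25)/λ = 1.3863/0.000122699 ≈ 11298.3 hours.

11300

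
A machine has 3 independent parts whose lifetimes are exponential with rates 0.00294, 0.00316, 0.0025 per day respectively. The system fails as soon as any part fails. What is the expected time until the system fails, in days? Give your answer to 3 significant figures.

116

The time to first failure is exponential with rate Σλ = 0.00294 + 0.00316 + 0.0025 = 0.0086.
E[min] = 1/Σλ = 1/0.0086 = 116.279 days.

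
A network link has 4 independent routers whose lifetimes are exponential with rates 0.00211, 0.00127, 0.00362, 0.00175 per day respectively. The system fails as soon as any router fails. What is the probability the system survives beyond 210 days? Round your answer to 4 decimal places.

The time to first failure is exponential with rate Σλ = 0.00211 + 0.00127 + 0.00362 + 0.00175 = 0.00875.
P(min > 210) = e^(−0.00875·210) = e^(−1.8375) ≈ 0.1592.

0.1592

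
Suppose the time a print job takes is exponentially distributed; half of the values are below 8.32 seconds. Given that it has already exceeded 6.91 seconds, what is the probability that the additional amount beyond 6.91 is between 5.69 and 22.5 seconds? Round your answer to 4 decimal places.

For an exponential, median = ln(2)/λ, so λ = ln 2 / 8.32 = 0.083311 per second.
Memoryless: the residual past 6.91 is again Exp(λ).
P(5.69 < residual < 22.5) = e^(−λ·5.69) − e^(−λ·22.5) = 0.62248 − 0.15343 ≈ 0.4691.

0.4691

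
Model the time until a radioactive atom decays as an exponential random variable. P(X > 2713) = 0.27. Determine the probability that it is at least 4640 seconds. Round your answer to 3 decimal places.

e^(−λ·2713) = 0.27 ⇒ λ = −ln(0.27)/2713 = 0.000482615.
P(X > 4640) = e^(−0.000482615·4640) = e^(−2.2393) ≈ 0.107.

0.107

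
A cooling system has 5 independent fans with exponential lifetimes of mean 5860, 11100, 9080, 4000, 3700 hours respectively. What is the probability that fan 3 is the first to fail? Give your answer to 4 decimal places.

0.1236

Rates: λ_i = 1/mean_i → 0.000170648, 0.0000900901, 0.000110132, 0.00025, 0.00027027; Σλ = 0.000891141.
P(fan 3 first) = λ_3/Σλ = 0.000110132/0.000891141 ≈ 0.1236.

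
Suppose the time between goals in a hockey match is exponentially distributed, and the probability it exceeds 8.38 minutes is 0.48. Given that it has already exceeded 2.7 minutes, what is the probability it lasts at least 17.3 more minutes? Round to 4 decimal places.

0.2198

From e^(−λ·8.38) = 0.48, λ = −ln(0.48)/8.38 = 0.0875858.
Memoryless: P(X > 2.7+17.3 | X > 2.7) = P(X > 17.3) = e^(−0.0875858·17.3) ≈ 0.2198.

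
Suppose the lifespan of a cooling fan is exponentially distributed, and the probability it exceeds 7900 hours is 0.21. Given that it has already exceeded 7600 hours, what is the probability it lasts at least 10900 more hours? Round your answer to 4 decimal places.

From e^(−λ·7900) = 0.21, λ = −ln(0.21)/7900 = 0.00019755.
Memoryless: P(X > 7600+10900 | X > 7600) = P(X > 10900) = e^(−0.00019755·10900) ≈ 0.1161.

0.1161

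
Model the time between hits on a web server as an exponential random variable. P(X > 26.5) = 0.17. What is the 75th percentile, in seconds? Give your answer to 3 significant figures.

20.7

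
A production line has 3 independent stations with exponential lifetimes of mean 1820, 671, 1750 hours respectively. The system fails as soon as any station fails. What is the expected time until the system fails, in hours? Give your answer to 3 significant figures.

383

The first failure time is exponential with rate Σλ_i = 1/1820 + 1/671 + 1/1750 = 0.00261119 per hour.
E[min] = 1/Σλ = 1/0.00261119 = 382.967 hours.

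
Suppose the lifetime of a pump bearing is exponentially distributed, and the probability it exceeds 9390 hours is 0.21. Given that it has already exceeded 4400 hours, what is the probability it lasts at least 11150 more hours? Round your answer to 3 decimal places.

From e^(−λ·9390) = 0.21, λ = −ln(0.21)/9390 = 0.000166203.
Memoryless: P(X > 4400+11150 | X > 4400) = P(X > 11150) = e^(−0.000166203·11150) ≈ 0.157.

0.157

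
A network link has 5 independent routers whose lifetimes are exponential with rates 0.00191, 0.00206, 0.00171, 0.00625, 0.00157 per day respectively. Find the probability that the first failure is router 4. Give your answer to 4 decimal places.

0.4630

The time to first failure is exponential with rate Σλ = 0.00191 + 0.00206 + 0.00171 + 0.00625 + 0.00157 = 0.0135.
P(router 4 first) = λ_4/Σλ = 0.00625/0.0135 ≈ 0.4630.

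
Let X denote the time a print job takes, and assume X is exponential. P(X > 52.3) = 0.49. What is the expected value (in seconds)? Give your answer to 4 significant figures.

73.32

e^(−λ·52.3) = 0.49 ⇒ λ = −ln(0.49)/52.3 = 0.0136396.
Mean = 1/λ = 73.3161 seconds.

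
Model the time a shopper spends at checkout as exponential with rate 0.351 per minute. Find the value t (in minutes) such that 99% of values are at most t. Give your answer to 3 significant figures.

13.1

Set 1 − e^(−λt) = 0.99, so t = −ln(0.01)/λ = 4.6052/0.351 ≈ 13.1201 minutes.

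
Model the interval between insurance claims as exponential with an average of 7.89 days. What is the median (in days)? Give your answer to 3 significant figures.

The rate is λ = 1/7.89 = 0.126743 per day.
Set 1 − e^(−λt) = 0.5, so t = −ln(0.5)/λ = 0.69315/0.126743 ≈ 5.46893 days.

5.47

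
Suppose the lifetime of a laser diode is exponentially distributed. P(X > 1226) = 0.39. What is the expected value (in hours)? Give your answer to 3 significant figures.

1300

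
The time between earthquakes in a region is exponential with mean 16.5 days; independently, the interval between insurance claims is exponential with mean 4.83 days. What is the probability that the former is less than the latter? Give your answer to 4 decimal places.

0.2264

λ_1 = 1/16.5 = 0.0606061, λ_2 = 1/4.83 = 0.207039.
For independent exponentials, P(the former < the latter) = λ_1/(λ_1+λ_2) = 0.0606061/0.267645 ≈ 0.2264.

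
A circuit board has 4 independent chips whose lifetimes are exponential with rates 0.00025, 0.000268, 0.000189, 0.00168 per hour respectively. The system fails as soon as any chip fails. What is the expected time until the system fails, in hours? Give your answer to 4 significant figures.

418.9

The time to first failure is exponential with rate Σλ = 0.00025 + 0.000268 + 0.000189 + 0.00168 = 0.002387.
E[min] = 1/Σλ = 1/0.002387 = 418.936 hours.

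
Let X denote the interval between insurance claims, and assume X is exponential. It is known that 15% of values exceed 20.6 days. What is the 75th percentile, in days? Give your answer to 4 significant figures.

15.05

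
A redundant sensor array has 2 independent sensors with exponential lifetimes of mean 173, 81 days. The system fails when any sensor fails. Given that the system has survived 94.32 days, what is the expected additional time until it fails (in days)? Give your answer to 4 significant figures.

First-failure rate Σλ = 1/173 + 1/81 = 0.018126.
By memorylessness the expected residual is 1/Σλ = 55.1693 days, regardless of the 94.32 already elapsed.

55.17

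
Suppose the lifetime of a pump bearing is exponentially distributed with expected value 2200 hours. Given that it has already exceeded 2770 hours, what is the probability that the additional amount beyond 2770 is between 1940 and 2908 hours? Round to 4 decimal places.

The rate is λ = 1/2200 = 0.000454545 per hour.
Memoryless: the residual past 2770 is again Exp(λ).
P(1940 < residual < 2908) = e^(−λ·1940) − e^(−λ·2908) = 0.41403 − 0.26665 ≈ 0.1474.

0.1474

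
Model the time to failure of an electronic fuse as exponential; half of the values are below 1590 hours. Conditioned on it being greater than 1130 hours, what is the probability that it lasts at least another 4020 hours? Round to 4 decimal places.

For an exponential, median = ln(2)/λ, so λ = ln 2 / 1590 = 0.000435942 per hour.
By the memoryless property, P(X > 1130+4020 | X > 1130) = P(X > 4020).
P(X > 4020) = e^(−1.7525) ≈ 0.1733.

0.1733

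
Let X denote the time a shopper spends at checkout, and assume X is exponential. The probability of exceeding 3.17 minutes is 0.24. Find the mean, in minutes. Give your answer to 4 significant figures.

2.221

e^(−λ·3.17) = 0.24 ⇒ λ = −ln(0.24)/3.17 = 0.450194.
Mean = 1/λ = 2.22126 minutes.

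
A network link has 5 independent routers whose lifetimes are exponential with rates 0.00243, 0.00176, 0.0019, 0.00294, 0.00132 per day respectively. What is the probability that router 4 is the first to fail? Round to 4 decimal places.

The time to first failure is exponential with rate Σλ = 0.00243 + 0.00176 + 0.0019 + 0.00294 + 0.00132 = 0.01035.
P(router 4 first) = λ_4/Σλ = 0.00294/0.01035 ≈ 0.2841.

0.2841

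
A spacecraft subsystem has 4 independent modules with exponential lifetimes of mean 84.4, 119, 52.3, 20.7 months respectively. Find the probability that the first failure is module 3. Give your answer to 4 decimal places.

0.2181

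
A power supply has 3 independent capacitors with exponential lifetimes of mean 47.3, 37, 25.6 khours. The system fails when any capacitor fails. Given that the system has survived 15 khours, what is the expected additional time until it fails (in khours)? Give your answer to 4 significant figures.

First-failure rate Σλ = 1/47.3 + 1/37 + 1/25.6 = 0.0872312.
By memorylessness the expected residual is 1/Σλ = 11.4638 khours, regardless of the 15 already elapsed.

11.46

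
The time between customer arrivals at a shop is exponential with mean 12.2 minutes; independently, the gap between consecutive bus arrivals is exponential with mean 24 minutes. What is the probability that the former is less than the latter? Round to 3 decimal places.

λ_1 = 1/12.2 = 0.0819672, λ_2 = 1/24 = 0.0416667.
For independent exponentials, P(the former < the latter) = λ_1/(λ_1+λ_2) = 0.0819672/0.123634 ≈ 0.663.

0.663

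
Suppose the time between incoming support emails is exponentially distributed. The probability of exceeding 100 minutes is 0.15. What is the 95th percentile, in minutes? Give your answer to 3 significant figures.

158

e^(−λ·100) = 0.15 ⇒ λ = −ln(0.15)/100 = 0.0189712.
95th percentile: 1 − e^(−λt) = 0.95, t = −ln(0.05)/λ = 157.909 minutes.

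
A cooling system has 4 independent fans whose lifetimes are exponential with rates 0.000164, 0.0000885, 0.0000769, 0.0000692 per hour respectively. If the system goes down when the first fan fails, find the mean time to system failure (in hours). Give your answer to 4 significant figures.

The time to first failure is exponential with rate Σλ = 0.000164 + 0.0000885 + 0.0000769 + 0.0000692 = 0.0003986.
E[min] = 1/Σλ = 1/0.0003986 = 2508.78 hours.

2509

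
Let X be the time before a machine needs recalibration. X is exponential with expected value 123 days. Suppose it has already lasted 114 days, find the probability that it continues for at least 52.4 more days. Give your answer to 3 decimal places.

0.653

The rate is λ = 1/123 = 0.00813008 per day.
P(X > s+t | X > s) = e^(−λ(s+t))/e^(−λs) = e^(−λt), independent of s = 114.
P(X > 52.4) = e^(−0.42602) ≈ 0.653.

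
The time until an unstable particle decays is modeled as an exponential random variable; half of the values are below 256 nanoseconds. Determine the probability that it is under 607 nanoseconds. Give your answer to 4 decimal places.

For an exponential, median = ln(2)/λ, so λ = ln 2 / 256 = 0.00270761 per nanosecond.
P(X ≤ 607) = 1 − e^(−λ·607) = 1 − e^(−1.6435) ≈ 0.8067.

0.8067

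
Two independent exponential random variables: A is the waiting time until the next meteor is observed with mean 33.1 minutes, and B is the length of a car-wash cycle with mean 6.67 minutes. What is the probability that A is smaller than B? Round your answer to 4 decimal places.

0.1677

λ_1 = 1/33.1 = 0.0302115, λ_2 = 1/6.67 = 0.149925.
For independent exponentials, P(A < B) = λ_1/(λ_1+λ_2) = 0.0302115/0.180137 ≈ 0.1677.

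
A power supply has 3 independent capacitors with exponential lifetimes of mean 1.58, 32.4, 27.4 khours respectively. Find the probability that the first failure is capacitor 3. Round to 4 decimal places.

Rates: λ_i = 1/mean_i → 0.632911, 0.0308642, 0.0364964; Σλ = 0.700272.
P(capacitor 3 first) = λ_3/Σλ = 0.0364964/0.700272 ≈ 0.0521.

0.0521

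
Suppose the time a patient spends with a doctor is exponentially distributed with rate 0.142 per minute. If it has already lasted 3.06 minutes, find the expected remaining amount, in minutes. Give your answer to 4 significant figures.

7.042

By memorylessness, the remaining amount past any threshold is again Exp(λ) with mean 1/λ = 7.04225 minutes.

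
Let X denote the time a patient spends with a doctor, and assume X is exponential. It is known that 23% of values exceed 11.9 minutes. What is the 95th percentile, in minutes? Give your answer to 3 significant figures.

e^(−λ·11.9) = 0.23 ⇒ λ = −ln(0.23)/11.9 = 0.123502.
95th percentile: 1 − e^(−λt) = 0.95, t = −ln(0.05)/λ = 24.2565 minutes.

24.3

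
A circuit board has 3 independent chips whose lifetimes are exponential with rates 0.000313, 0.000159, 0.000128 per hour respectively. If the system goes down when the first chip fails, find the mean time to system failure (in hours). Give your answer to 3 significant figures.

1670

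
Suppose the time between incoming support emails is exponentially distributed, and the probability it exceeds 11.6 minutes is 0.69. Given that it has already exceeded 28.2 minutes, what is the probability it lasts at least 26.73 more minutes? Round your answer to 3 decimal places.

0.425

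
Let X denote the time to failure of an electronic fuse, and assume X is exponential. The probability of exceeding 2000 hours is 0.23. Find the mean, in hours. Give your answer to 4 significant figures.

1361

e^(−λ·2000) = 0.23 ⇒ λ = −ln(0.23)/2000 = 0.000734838.
Mean = 1/λ = 1360.84 hours.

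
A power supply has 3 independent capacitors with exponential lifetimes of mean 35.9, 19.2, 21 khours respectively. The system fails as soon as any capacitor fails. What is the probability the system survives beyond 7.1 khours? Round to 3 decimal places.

0.404

The first failure time is exponential with rate Σλ_i = 1/35.9 + 1/19.2 + 1/21 = 0.127558 per khour.
P(min > 7.1) = e^(−0.127558·7.1) = e^(−0.90566) ≈ 0.404.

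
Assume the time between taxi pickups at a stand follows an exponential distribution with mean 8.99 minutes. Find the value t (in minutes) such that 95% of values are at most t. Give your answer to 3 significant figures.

26.9

The rate is λ = 1/8.99 = 0.111235 per minute.
Set 1 − e^(−λt) = 0.95, so t = −ln(0.05)/λ = 2.9957/0.111235 ≈ 26.9316 minutes.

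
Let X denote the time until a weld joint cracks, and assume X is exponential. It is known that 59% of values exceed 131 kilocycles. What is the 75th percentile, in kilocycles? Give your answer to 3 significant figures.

e^(−λ·131) = 0.59 ⇒ λ = −ln(0.59)/131 = 0.00402773.
75th percentile: 1 − e^(−λt) = 0.75, t = −ln(0.25)/λ = 344.187 kilocycles.

344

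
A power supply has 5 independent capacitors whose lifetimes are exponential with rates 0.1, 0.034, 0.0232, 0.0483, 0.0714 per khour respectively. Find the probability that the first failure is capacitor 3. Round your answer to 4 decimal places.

0.0838

The time to first failure is exponential with rate Σλ = 0.1 + 0.034 + 0.0232 + 0.0483 + 0.0714 = 0.2769.
P(capacitor 3 first) = λ_3/Σλ = 0.0232/0.2769 ≈ 0.0838.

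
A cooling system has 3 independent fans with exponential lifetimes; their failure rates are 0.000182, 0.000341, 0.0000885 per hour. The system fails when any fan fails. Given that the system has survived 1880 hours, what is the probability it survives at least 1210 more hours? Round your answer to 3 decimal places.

Time to first failure ~ Exp(Σλ) with Σλ = 0.0006115.
By memorylessness, P(T > 1880+1210 | T > 1880) = P(T > 1210) = e^(−0.0006115·1210) ≈ 0.477.

0.477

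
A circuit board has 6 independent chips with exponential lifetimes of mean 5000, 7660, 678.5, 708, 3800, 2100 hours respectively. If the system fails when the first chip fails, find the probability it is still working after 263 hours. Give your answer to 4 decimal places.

0.3533

The first failure time is exponential with rate Σλ_i = 1/5000 + 1/7660 + 1/678.5 + 1/708 + 1/3800 + 1/2100 = 0.00395617 per hour.
P(min > 263) = e^(−0.00395617·263) = e^(−1.0405) ≈ 0.3533.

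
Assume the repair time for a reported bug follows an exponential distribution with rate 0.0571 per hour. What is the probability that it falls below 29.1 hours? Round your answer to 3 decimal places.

0.810

P(X ≤ 29.1) = 1 − e^(−λ·29.1) = 1 − e^(−1.6616) ≈ 0.810.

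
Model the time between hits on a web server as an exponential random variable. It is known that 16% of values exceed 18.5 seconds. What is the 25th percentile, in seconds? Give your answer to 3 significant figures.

2.90

e^(−λ·18.5) = 0.16 ⇒ λ = −ln(0.16)/18.5 = 0.0990585.
25th percentile: 1 − e^(−λt) = 0.25, t = −ln(0.75)/λ = 2.90416 seconds.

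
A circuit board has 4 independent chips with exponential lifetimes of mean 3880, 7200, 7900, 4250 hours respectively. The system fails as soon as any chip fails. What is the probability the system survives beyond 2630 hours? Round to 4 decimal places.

0.1360

The first failure time is exponential with rate Σλ_i = 1/3880 + 1/7200 + 1/7900 + 1/4250 = 0.000758497 per hour.
P(min > 2630) = e^(−0.000758497·2630) = e^(−1.9948) ≈ 0.1360.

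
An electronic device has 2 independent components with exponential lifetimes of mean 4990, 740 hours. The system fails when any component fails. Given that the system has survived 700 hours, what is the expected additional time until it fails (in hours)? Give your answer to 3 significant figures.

644

First-failure rate Σλ = 1/4990 + 1/740 = 0.00155175.
By memorylessness the expected residual is 1/Σλ = 644.433 hours, regardless of the 700 already elapsed.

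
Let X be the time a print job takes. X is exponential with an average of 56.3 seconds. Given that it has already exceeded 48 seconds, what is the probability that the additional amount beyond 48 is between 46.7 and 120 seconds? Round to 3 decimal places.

The rate is λ = 1/56.3 = 0.017762 per second.
Memoryless: the residual past 48 is again Exp(λ).
P(46.7 < residual < 120) = e^(−λ·46.7) − e^(−λ·120) = 0.43627 − 0.11867 ≈ 0.318.

0.318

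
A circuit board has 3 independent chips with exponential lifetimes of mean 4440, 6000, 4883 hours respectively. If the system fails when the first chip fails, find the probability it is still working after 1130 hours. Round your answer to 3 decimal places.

0.510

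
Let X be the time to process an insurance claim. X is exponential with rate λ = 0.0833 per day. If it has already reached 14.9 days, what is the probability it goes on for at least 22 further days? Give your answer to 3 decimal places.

P(X > s+t | X > s) = e^(−λ(s+t))/e^(−λs) = e^(−λt), independent of s = 14.9.
P(X > 22) = e^(−1.8326) ≈ 0.160.

0.160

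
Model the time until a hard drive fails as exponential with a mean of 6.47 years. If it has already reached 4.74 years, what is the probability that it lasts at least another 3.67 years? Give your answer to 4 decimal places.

The rate is λ = 1/6.47 = 0.15456 per year.
P(X > s+t | X > s) = e^(−λ(s+t))/e^(−λs) = e^(−λt), independent of s = 4.74.
P(X > 3.67) = e^(−0.56723) ≈ 0.5671.

0.5671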